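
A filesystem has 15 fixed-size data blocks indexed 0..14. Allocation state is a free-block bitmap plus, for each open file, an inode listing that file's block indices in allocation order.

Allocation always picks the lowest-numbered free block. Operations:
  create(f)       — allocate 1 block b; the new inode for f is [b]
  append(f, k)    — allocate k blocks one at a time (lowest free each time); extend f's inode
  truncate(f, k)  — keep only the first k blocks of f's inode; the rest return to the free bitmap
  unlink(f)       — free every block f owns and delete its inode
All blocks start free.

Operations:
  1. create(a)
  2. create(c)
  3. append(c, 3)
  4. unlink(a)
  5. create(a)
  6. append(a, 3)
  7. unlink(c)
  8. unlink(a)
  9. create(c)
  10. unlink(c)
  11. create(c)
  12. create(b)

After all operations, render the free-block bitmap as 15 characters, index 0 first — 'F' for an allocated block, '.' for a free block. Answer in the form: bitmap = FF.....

bitmap = FF.............

[1] create(a) — a=0 (map F..............)
[2] create(c) — a=0 c=1 (map FF.............)
[3] append(c, 3) — a=0 c=1,2,3,4 (map FFFFF..........)
[4] unlink(a) — c=1,2,3,4 (map .FFFF..........)
[5] create(a) — a=0 c=1,2,3,4 (map FFFFF..........)
[6] append(a, 3) — a=0,5,6,7 c=1,2,3,4 (map FFFFFFFF.......)
[7] unlink(c) — a=0,5,6,7 (map F....FFF.......)
[8] unlink(a) —  (map ...............)
[9] create(c) — c=0 (map F..............)
[10] unlink(c) —  (map ...............)
[11] create(c) — c=0 (map F..............)
[12] create(b) — b=1 c=0 (map FF.............)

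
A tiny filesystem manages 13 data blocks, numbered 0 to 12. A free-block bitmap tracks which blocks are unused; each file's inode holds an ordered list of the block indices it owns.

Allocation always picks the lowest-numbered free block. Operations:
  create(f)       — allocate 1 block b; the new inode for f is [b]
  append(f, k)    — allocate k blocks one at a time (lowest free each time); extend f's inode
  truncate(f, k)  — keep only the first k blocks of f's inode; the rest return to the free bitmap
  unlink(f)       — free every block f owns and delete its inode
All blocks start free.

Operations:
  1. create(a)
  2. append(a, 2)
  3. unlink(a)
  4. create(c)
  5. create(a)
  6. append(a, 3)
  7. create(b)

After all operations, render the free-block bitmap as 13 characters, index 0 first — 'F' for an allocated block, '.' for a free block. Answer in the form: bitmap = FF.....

after create(a) → a:[0]  free=[F............]
after append(a, 2) → a:[0, 1, 2]  free=[FFF..........]
after unlink(a) →   free=[.............]
after create(c) → c:[0]  free=[F............]
after create(a) → a:[1], c:[0]  free=[FF...........]
after append(a, 3) → a:[1, 2, 3, 4], c:[0]  free=[FFFFF........]
after create(b) → a:[1, 2, 3, 4], b:[5], c:[0]  free=[FFFFFF.......]

bitmap = FFFFFF.......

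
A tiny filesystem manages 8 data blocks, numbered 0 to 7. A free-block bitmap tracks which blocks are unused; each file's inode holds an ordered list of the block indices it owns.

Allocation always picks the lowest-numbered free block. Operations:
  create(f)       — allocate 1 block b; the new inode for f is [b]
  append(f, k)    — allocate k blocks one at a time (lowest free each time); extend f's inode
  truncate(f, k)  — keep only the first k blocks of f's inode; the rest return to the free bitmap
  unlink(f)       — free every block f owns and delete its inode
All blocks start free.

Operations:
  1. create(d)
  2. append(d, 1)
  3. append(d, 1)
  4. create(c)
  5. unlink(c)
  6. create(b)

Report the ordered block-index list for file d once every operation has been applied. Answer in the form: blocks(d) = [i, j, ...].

create(d): bitmap=F....... | d=[0]
append(d, 1): bitmap=FF...... | d=[0, 1]
append(d, 1): bitmap=FFF..... | d=[0, 1, 2]
create(c): bitmap=FFFF.... | c=[3] d=[0, 1, 2]
unlink(c): bitmap=FFF..... | d=[0, 1, 2]
create(b): bitmap=FFFF.... | b=[3] d=[0, 1, 2]

blocks(d) = [0, 1, 2]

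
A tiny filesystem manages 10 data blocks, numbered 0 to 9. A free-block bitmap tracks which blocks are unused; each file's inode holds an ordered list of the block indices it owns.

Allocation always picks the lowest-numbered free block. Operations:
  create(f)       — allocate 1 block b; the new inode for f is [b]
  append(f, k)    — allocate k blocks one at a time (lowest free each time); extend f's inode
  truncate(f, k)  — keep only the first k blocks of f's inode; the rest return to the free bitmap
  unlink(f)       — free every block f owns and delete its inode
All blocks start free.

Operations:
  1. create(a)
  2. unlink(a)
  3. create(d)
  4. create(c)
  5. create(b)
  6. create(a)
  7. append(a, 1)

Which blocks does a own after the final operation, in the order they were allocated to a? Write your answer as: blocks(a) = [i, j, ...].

blocks(a) = [3, 4]

create(a): bitmap=F......... | a=[0]
unlink(a): bitmap=.......... | 
create(d): bitmap=F......... | d=[0]
create(c): bitmap=FF........ | c=[1] d=[0]
create(b): bitmap=FFF....... | b=[2] c=[1] d=[0]
create(a): bitmap=FFFF...... | a=[3] b=[2] c=[1] d=[0]
append(a, 1): bitmap=FFFFF..... | a=[3, 4] b=[2] c=[1] d=[0]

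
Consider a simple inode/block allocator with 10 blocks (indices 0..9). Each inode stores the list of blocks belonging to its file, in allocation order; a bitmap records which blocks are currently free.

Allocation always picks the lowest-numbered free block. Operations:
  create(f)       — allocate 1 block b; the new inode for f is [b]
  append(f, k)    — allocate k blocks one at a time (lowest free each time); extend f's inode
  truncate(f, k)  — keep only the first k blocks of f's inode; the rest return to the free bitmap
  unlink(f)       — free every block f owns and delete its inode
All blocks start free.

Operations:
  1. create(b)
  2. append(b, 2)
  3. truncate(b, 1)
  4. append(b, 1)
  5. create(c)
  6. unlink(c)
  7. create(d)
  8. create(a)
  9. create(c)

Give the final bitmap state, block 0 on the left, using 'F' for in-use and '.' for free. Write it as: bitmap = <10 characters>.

bitmap = FFFFF.....

[1] create(b) — b=0 (map F.........)
[2] append(b, 2) — b=0,1,2 (map FFF.......)
[3] truncate(b, 1) — b=0 (map F.........)
[4] append(b, 1) — b=0,1 (map FF........)
[5] create(c) — b=0,1 c=2 (map FFF.......)
[6] unlink(c) — b=0,1 (map FF........)
[7] create(d) — b=0,1 d=2 (map FFF.......)
[8] create(a) — a=3 b=0,1 d=2 (map FFFF......)
[9] create(c) — a=3 b=0,1 c=4 d=2 (map FFFFF.....)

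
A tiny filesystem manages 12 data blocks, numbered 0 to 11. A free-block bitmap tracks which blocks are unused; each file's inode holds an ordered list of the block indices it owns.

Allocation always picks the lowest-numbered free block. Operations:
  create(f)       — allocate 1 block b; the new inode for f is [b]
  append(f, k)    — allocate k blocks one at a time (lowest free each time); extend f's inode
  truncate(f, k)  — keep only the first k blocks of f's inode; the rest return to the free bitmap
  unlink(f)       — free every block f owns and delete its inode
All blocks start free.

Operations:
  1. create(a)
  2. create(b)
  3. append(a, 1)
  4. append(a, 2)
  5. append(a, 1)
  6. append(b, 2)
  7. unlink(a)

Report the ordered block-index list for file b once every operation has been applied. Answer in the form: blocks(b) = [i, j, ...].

blocks(b) = [1, 6, 7]

[1] create(a) — a=0 (map F...........)
[2] create(b) — a=0 b=1 (map FF..........)
[3] append(a, 1) — a=0,2 b=1 (map FFF.........)
[4] append(a, 2) — a=0,2,3,4 b=1 (map FFFFF.......)
[5] append(a, 1) — a=0,2,3,4,5 b=1 (map FFFFFF......)
[6] append(b, 2) — a=0,2,3,4,5 b=1,6,7 (map FFFFFFFF....)
[7] unlink(a) — b=1,6,7 (map .F....FF....)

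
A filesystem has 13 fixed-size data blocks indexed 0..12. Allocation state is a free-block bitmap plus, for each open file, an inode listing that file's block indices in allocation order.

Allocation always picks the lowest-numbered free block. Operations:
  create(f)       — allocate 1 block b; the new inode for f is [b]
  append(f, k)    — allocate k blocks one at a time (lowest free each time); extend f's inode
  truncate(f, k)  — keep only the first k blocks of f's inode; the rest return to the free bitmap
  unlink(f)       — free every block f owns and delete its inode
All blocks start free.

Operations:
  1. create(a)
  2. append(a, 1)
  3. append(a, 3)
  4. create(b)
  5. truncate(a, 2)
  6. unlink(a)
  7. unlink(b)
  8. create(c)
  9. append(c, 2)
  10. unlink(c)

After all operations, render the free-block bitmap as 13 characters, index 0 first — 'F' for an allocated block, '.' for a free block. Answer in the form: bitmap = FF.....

bitmap = .............

create(a): bitmap=F............ | a=[0]
append(a, 1): bitmap=FF........... | a=[0, 1]
append(a, 3): bitmap=FFFFF........ | a=[0, 1, 2, 3, 4]
create(b): bitmap=FFFFFF....... | a=[0, 1, 2, 3, 4] b=[5]
truncate(a, 2): bitmap=FF...F....... | a=[0, 1] b=[5]
unlink(a): bitmap=.....F....... | b=[5]
unlink(b): bitmap=............. | 
create(c): bitmap=F............ | c=[0]
append(c, 2): bitmap=FFF.......... | c=[0, 1, 2]
unlink(c): bitmap=............. | 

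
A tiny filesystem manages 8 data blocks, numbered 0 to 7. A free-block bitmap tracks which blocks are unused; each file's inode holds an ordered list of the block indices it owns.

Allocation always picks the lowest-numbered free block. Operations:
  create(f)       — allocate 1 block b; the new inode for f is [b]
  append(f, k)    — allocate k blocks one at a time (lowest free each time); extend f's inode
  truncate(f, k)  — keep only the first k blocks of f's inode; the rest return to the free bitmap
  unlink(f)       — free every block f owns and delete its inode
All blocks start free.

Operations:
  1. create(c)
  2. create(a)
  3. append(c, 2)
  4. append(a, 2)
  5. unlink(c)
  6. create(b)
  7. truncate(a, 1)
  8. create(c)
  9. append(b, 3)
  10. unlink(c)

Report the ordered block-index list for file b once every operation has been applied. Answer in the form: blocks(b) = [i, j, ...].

blocks(b) = [0, 3, 4, 5]

create(c): bitmap=F....... | c=[0]
create(a): bitmap=FF...... | a=[1] c=[0]
append(c, 2): bitmap=FFFF.... | a=[1] c=[0, 2, 3]
append(a, 2): bitmap=FFFFFF.. | a=[1, 4, 5] c=[0, 2, 3]
unlink(c): bitmap=.F..FF.. | a=[1, 4, 5]
create(b): bitmap=FF..FF.. | a=[1, 4, 5] b=[0]
truncate(a, 1): bitmap=FF...... | a=[1] b=[0]
create(c): bitmap=FFF..... | a=[1] b=[0] c=[2]
append(b, 3): bitmap=FFFFFF.. | a=[1] b=[0, 3, 4, 5] c=[2]
unlink(c): bitmap=FF.FFF.. | a=[1] b=[0, 3, 4, 5]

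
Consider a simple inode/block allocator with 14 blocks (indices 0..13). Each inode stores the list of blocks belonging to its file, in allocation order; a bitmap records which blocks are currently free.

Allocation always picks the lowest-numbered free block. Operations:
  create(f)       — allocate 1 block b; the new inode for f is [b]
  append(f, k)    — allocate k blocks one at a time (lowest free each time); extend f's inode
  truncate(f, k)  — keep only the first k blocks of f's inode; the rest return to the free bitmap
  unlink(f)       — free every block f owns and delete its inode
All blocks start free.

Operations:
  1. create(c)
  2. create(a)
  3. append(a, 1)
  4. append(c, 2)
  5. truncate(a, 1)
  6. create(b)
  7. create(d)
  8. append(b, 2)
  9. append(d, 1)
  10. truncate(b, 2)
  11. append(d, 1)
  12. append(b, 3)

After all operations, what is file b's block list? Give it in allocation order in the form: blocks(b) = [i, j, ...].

blocks(b) = [2, 6, 9, 10, 11]

create(c): bitmap=F............. | c=[0]
create(a): bitmap=FF............ | a=[1] c=[0]
append(a, 1): bitmap=FFF........... | a=[1, 2] c=[0]
append(c, 2): bitmap=FFFFF......... | a=[1, 2] c=[0, 3, 4]
truncate(a, 1): bitmap=FF.FF......... | a=[1] c=[0, 3, 4]
create(b): bitmap=FFFFF......... | a=[1] b=[2] c=[0, 3, 4]
create(d): bitmap=FFFFFF........ | a=[1] b=[2] c=[0, 3, 4] d=[5]
append(b, 2): bitmap=FFFFFFFF...... | a=[1] b=[2, 6, 7] c=[0, 3, 4] d=[5]
append(d, 1): bitmap=FFFFFFFFF..... | a=[1] b=[2, 6, 7] c=[0, 3, 4] d=[5, 8]
truncate(b, 2): bitmap=FFFFFFF.F..... | a=[1] b=[2, 6] c=[0, 3, 4] d=[5, 8]
append(d, 1): bitmap=FFFFFFFFF..... | a=[1] b=[2, 6] c=[0, 3, 4] d=[5, 8, 7]
append(b, 3): bitmap=FFFFFFFFFFFF.. | a=[1] b=[2, 6, 9, 10, 11] c=[0, 3, 4] d=[5, 8, 7]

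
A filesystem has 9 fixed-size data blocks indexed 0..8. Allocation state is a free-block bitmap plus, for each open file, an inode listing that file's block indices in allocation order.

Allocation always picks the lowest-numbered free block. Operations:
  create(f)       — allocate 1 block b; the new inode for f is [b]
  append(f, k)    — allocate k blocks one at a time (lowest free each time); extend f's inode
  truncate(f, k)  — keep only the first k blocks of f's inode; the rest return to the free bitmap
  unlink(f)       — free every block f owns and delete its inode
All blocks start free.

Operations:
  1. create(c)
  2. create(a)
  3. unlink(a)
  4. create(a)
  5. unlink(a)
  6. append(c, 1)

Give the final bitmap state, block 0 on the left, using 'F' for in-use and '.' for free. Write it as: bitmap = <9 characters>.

after create(c) → c:[0]  free=[F........]
after create(a) → a:[1], c:[0]  free=[FF.......]
after unlink(a) → c:[0]  free=[F........]
after create(a) → a:[1], c:[0]  free=[FF.......]
after unlink(a) → c:[0]  free=[F........]
after append(c, 1) → c:[0, 1]  free=[FF.......]

bitmap = FF.......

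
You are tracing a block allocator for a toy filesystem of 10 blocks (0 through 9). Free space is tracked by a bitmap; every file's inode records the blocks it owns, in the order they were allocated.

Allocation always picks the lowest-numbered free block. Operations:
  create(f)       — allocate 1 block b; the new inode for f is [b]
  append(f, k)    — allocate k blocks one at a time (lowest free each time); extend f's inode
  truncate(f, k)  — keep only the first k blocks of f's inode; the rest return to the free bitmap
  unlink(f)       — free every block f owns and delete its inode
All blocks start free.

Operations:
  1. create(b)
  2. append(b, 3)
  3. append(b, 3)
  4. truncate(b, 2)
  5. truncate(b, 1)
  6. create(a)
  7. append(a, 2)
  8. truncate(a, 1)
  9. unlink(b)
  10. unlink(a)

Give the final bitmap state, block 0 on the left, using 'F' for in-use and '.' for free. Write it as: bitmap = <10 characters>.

  1. create(b)  ⇒  F.........  {b→[0]}
  2. append(b, 3)  ⇒  FFFF......  {b→[0, 1, 2, 3]}
  3. append(b, 3)  ⇒  FFFFFFF...  {b→[0, 1, 2, 3, 4, 5, 6]}
  4. truncate(b, 2)  ⇒  FF........  {b→[0, 1]}
  5. truncate(b, 1)  ⇒  F.........  {b→[0]}
  6. create(a)  ⇒  FF........  {a→[1]; b→[0]}
  7. append(a, 2)  ⇒  FFFF......  {a→[1, 2, 3]; b→[0]}
  8. truncate(a, 1)  ⇒  FF........  {a→[1]; b→[0]}
  9. unlink(b)  ⇒  .F........  {a→[1]}
  10. unlink(a)  ⇒  ..........  {}

bitmap = ..........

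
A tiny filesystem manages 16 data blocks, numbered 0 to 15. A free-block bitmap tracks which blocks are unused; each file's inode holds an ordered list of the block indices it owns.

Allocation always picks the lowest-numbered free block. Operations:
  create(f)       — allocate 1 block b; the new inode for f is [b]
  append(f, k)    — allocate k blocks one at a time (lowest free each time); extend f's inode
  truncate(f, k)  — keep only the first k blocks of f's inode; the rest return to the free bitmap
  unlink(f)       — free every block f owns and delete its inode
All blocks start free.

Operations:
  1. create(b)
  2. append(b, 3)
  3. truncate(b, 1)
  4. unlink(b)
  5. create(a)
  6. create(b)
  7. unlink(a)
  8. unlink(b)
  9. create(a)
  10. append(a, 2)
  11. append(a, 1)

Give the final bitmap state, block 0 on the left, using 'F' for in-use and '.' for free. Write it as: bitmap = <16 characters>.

  1. create(b)  ⇒  F...............  {b→[0]}
  2. append(b, 3)  ⇒  FFFF............  {b→[0, 1, 2, 3]}
  3. truncate(b, 1)  ⇒  F...............  {b→[0]}
  4. unlink(b)  ⇒  ................  {}
  5. create(a)  ⇒  F...............  {a→[0]}
  6. create(b)  ⇒  FF..............  {a→[0]; b→[1]}
  7. unlink(a)  ⇒  .F..............  {b→[1]}
  8. unlink(b)  ⇒  ................  {}
  9. create(a)  ⇒  F...............  {a→[0]}
  10. append(a, 2)  ⇒  FFF.............  {a→[0, 1, 2]}
  11. append(a, 1)  ⇒  FFFF............  {a→[0, 1, 2, 3]}

bitmap = FFFF............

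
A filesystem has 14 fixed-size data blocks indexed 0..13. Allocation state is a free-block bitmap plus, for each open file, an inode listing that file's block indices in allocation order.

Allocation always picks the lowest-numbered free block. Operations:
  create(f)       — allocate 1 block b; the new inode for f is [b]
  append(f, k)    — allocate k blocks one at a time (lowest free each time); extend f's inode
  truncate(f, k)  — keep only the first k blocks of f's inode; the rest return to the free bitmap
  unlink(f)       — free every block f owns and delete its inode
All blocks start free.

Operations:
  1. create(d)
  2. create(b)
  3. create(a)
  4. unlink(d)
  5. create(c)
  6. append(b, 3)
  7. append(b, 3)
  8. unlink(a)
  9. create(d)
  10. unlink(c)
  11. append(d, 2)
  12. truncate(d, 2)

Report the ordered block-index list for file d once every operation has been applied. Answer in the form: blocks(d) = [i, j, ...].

create(d): bitmap=F............. | d=[0]
create(b): bitmap=FF............ | b=[1] d=[0]
create(a): bitmap=FFF........... | a=[2] b=[1] d=[0]
unlink(d): bitmap=.FF........... | a=[2] b=[1]
create(c): bitmap=FFF........... | a=[2] b=[1] c=[0]
append(b, 3): bitmap=FFFFFF........ | a=[2] b=[1, 3, 4, 5] c=[0]
append(b, 3): bitmap=FFFFFFFFF..... | a=[2] b=[1, 3, 4, 5, 6, 7, 8] c=[0]
unlink(a): bitmap=FF.FFFFFF..... | b=[1, 3, 4, 5, 6, 7, 8] c=[0]
create(d): bitmap=FFFFFFFFF..... | b=[1, 3, 4, 5, 6, 7, 8] c=[0] d=[2]
unlink(c): bitmap=.FFFFFFFF..... | b=[1, 3, 4, 5, 6, 7, 8] d=[2]
append(d, 2): bitmap=FFFFFFFFFF.... | b=[1, 3, 4, 5, 6, 7, 8] d=[2, 0, 9]
truncate(d, 2): bitmap=FFFFFFFFF..... | b=[1, 3, 4, 5, 6, 7, 8] d=[2, 0]

blocks(d) = [2, 0]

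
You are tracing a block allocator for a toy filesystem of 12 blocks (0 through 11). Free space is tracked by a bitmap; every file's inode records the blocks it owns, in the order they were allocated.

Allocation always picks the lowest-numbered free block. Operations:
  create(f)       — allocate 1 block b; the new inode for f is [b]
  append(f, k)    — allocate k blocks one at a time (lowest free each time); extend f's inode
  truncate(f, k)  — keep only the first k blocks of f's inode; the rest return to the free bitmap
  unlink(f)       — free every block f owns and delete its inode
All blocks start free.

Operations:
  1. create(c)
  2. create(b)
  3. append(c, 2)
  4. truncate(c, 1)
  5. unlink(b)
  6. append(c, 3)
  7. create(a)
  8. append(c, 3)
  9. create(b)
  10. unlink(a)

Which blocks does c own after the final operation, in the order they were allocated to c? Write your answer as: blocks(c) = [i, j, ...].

  1. create(c)  ⇒  F...........  {c→[0]}
  2. create(b)  ⇒  FF..........  {b→[1]; c→[0]}
  3. append(c, 2)  ⇒  FFFF........  {b→[1]; c→[0, 2, 3]}
  4. truncate(c, 1)  ⇒  FF..........  {b→[1]; c→[0]}
  5. unlink(b)  ⇒  F...........  {c→[0]}
  6. append(c, 3)  ⇒  FFFF........  {c→[0, 1, 2, 3]}
  7. create(a)  ⇒  FFFFF.......  {a→[4]; c→[0, 1, 2, 3]}
  8. append(c, 3)  ⇒  FFFFFFFF....  {a→[4]; c→[0, 1, 2, 3, 5, 6, 7]}
  9. create(b)  ⇒  FFFFFFFFF...  {a→[4]; b→[8]; c→[0, 1, 2, 3, 5, 6, 7]}
  10. unlink(a)  ⇒  FFFF.FFFF...  {b→[8]; c→[0, 1, 2, 3, 5, 6, 7]}

blocks(c) = [0, 1, 2, 3, 5, 6, 7]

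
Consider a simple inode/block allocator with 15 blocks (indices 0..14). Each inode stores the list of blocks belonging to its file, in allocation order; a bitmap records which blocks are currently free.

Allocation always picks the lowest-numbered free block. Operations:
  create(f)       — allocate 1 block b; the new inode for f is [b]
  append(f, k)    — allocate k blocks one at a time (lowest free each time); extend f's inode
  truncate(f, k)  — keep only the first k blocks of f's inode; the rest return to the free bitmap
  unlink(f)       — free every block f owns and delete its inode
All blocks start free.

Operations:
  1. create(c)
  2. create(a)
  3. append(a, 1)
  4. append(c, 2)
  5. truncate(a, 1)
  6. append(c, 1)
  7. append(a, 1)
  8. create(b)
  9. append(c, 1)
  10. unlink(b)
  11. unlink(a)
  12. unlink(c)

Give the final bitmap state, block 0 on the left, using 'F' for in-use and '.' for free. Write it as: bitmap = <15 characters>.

create(c): bitmap=F.............. | c=[0]
create(a): bitmap=FF............. | a=[1] c=[0]
append(a, 1): bitmap=FFF............ | a=[1, 2] c=[0]
append(c, 2): bitmap=FFFFF.......... | a=[1, 2] c=[0, 3, 4]
truncate(a, 1): bitmap=FF.FF.......... | a=[1] c=[0, 3, 4]
append(c, 1): bitmap=FFFFF.......... | a=[1] c=[0, 3, 4, 2]
append(a, 1): bitmap=FFFFFF......... | a=[1, 5] c=[0, 3, 4, 2]
create(b): bitmap=FFFFFFF........ | a=[1, 5] b=[6] c=[0, 3, 4, 2]
append(c, 1): bitmap=FFFFFFFF....... | a=[1, 5] b=[6] c=[0, 3, 4, 2, 7]
unlink(b): bitmap=FFFFFF.F....... | a=[1, 5] c=[0, 3, 4, 2, 7]
unlink(a): bitmap=F.FFF..F....... | c=[0, 3, 4, 2, 7]
unlink(c): bitmap=............... | 

bitmap = ...............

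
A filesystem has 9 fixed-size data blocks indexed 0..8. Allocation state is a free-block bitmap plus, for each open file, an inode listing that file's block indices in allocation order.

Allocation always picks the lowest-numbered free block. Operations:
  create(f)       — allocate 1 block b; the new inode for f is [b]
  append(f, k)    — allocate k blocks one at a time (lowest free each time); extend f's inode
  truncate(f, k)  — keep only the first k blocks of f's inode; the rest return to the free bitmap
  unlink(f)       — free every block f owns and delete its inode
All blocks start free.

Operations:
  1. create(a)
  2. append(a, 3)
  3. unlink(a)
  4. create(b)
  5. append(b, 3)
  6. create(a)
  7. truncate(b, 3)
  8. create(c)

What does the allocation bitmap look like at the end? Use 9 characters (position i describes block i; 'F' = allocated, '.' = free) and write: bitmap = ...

bitmap = FFFFF....

  1. create(a)  ⇒  F........  {a→[0]}
  2. append(a, 3)  ⇒  FFFF.....  {a→[0, 1, 2, 3]}
  3. unlink(a)  ⇒  .........  {}
  4. create(b)  ⇒  F........  {b→[0]}
  5. append(b, 3)  ⇒  FFFF.....  {b→[0, 1, 2, 3]}
  6. create(a)  ⇒  FFFFF....  {a→[4]; b→[0, 1, 2, 3]}
  7. truncate(b, 3)  ⇒  FFF.F....  {a→[4]; b→[0, 1, 2]}
  8. create(c)  ⇒  FFFFF....  {a→[4]; b→[0, 1, 2]; c→[3]}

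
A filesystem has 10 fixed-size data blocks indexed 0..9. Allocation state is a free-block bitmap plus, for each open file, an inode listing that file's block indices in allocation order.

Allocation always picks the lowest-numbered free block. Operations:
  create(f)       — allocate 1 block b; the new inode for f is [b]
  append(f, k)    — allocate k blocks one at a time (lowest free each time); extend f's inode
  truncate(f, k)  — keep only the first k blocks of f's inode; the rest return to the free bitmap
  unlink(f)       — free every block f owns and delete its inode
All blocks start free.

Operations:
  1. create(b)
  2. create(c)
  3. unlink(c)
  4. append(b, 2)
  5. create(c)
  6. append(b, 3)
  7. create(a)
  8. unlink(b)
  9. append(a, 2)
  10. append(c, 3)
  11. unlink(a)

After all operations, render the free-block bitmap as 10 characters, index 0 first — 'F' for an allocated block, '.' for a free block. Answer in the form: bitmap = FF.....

after create(b) → b:[0]  free=[F.........]
after create(c) → b:[0], c:[1]  free=[FF........]
after unlink(c) → b:[0]  free=[F.........]
after append(b, 2) → b:[0, 1, 2]  free=[FFF.......]
after create(c) → b:[0, 1, 2], c:[3]  free=[FFFF......]
after append(b, 3) → b:[0, 1, 2, 4, 5, 6], c:[3]  free=[FFFFFFF...]
after create(a) → a:[7], b:[0, 1, 2, 4, 5, 6], c:[3]  free=[FFFFFFFF..]
after unlink(b) → a:[7], c:[3]  free=[...F...F..]
after append(a, 2) → a:[7, 0, 1], c:[3]  free=[FF.F...F..]
after append(c, 3) → a:[7, 0, 1], c:[3, 2, 4, 5]  free=[FFFFFF.F..]
after unlink(a) → c:[3, 2, 4, 5]  free=[..FFFF....]

bitmap = ..FFFF....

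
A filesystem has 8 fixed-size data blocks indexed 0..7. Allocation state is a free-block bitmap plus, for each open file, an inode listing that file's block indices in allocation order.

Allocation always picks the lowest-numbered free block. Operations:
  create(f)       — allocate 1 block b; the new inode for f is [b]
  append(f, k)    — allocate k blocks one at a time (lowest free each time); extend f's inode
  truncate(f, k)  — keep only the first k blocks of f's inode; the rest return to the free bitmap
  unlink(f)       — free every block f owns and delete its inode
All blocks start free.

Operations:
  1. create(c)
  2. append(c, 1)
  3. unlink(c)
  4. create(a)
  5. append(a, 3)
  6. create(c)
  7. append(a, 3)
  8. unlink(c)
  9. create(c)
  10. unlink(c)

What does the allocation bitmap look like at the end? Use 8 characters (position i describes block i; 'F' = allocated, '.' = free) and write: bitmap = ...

after create(c) → c:[0]  free=[F.......]
after append(c, 1) → c:[0, 1]  free=[FF......]
after unlink(c) →   free=[........]
after create(a) → a:[0]  free=[F.......]
after append(a, 3) → a:[0, 1, 2, 3]  free=[FFFF....]
after create(c) → a:[0, 1, 2, 3], c:[4]  free=[FFFFF...]
after append(a, 3) → a:[0, 1, 2, 3, 5, 6, 7], c:[4]  free=[FFFFFFFF]
after unlink(c) → a:[0, 1, 2, 3, 5, 6, 7]  free=[FFFF.FFF]
after create(c) → a:[0, 1, 2, 3, 5, 6, 7], c:[4]  free=[FFFFFFFF]
after unlink(c) → a:[0, 1, 2, 3, 5, 6, 7]  free=[FFFF.FFF]

bitmap = FFFF.FFF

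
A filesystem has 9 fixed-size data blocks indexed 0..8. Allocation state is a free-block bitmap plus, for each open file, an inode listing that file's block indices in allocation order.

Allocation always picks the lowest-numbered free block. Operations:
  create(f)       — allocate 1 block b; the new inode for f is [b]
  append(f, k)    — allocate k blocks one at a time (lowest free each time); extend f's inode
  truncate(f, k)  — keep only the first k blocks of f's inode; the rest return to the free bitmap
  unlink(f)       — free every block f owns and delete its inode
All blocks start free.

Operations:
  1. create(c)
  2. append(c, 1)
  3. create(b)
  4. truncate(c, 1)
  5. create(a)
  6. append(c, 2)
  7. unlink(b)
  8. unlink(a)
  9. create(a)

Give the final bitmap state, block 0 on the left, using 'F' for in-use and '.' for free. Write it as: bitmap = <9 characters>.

after create(c) → c:[0]  free=[F........]
after append(c, 1) → c:[0, 1]  free=[FF.......]
after create(b) → b:[2], c:[0, 1]  free=[FFF......]
after truncate(c, 1) → b:[2], c:[0]  free=[F.F......]
after create(a) → a:[1], b:[2], c:[0]  free=[FFF......]
after append(c, 2) → a:[1], b:[2], c:[0, 3, 4]  free=[FFFFF....]
after unlink(b) → a:[1], c:[0, 3, 4]  free=[FF.FF....]
after unlink(a) → c:[0, 3, 4]  free=[F..FF....]
after create(a) → a:[1], c:[0, 3, 4]  free=[FF.FF....]

bitmap = FF.FF....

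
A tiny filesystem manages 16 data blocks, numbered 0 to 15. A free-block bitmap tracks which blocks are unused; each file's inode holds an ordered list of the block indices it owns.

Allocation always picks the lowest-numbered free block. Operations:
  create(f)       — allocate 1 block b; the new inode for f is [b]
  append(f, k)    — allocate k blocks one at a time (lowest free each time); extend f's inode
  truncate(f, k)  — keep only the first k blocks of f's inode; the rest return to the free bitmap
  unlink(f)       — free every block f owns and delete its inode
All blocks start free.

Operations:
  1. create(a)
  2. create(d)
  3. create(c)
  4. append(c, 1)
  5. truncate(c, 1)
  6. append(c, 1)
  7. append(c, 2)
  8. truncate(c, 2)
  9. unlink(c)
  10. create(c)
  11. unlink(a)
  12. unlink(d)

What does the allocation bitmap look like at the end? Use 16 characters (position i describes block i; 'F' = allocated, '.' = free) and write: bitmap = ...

create(a): bitmap=F............... | a=[0]
create(d): bitmap=FF.............. | a=[0] d=[1]
create(c): bitmap=FFF............. | a=[0] c=[2] d=[1]
append(c, 1): bitmap=FFFF............ | a=[0] c=[2, 3] d=[1]
truncate(c, 1): bitmap=FFF............. | a=[0] c=[2] d=[1]
append(c, 1): bitmap=FFFF............ | a=[0] c=[2, 3] d=[1]
append(c, 2): bitmap=FFFFFF.......... | a=[0] c=[2, 3, 4, 5] d=[1]
truncate(c, 2): bitmap=FFFF............ | a=[0] c=[2, 3] d=[1]
unlink(c): bitmap=FF.............. | a=[0] d=[1]
create(c): bitmap=FFF............. | a=[0] c=[2] d=[1]
unlink(a): bitmap=.FF............. | c=[2] d=[1]
unlink(d): bitmap=..F............. | c=[2]

bitmap = ..F.............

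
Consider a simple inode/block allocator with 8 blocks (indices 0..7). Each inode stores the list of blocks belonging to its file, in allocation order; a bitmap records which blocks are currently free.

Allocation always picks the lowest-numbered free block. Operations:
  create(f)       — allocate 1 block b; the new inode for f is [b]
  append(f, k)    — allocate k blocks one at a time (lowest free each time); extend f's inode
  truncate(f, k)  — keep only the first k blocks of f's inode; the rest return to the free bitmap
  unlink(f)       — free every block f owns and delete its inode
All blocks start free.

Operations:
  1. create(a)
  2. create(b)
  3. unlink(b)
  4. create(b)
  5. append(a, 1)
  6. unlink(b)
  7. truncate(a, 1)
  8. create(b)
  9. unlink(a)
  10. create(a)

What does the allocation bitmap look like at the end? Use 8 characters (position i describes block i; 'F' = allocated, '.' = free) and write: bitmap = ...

bitmap = FF......

  1. create(a)  ⇒  F.......  {a→[0]}
  2. create(b)  ⇒  FF......  {a→[0]; b→[1]}
  3. unlink(b)  ⇒  F.......  {a→[0]}
  4. create(b)  ⇒  FF......  {a→[0]; b→[1]}
  5. append(a, 1)  ⇒  FFF.....  {a→[0, 2]; b→[1]}
  6. unlink(b)  ⇒  F.F.....  {a→[0, 2]}
  7. truncate(a, 1)  ⇒  F.......  {a→[0]}
  8. create(b)  ⇒  FF......  {a→[0]; b→[1]}
  9. unlink(a)  ⇒  .F......  {b→[1]}
  10. create(a)  ⇒  FF......  {a→[0]; b→[1]}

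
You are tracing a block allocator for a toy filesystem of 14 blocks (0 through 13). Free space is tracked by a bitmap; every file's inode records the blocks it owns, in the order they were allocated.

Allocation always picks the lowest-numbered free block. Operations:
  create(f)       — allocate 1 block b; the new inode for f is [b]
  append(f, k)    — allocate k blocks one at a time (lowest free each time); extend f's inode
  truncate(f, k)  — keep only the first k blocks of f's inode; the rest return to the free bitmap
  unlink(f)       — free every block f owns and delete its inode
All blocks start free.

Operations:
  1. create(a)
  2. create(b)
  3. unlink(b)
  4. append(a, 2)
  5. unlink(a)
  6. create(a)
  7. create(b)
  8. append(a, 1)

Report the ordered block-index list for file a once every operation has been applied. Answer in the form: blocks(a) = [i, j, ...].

blocks(a) = [0, 2]

create(a): bitmap=F............. | a=[0]
create(b): bitmap=FF............ | a=[0] b=[1]
unlink(b): bitmap=F............. | a=[0]
append(a, 2): bitmap=FFF........... | a=[0, 1, 2]
unlink(a): bitmap=.............. | 
create(a): bitmap=F............. | a=[0]
create(b): bitmap=FF............ | a=[0] b=[1]
append(a, 1): bitmap=FFF........... | a=[0, 2] b=[1]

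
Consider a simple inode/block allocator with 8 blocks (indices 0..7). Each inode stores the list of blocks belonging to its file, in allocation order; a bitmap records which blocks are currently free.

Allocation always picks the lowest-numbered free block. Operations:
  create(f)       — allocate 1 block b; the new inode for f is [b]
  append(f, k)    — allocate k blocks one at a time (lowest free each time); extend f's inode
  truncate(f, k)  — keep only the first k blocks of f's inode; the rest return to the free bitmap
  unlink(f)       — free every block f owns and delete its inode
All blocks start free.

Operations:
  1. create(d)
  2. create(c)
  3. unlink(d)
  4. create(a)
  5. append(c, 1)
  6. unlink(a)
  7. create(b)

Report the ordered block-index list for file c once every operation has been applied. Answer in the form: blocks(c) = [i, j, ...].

blocks(c) = [1, 2]

[1] create(d) — d=0 (map F.......)
[2] create(c) — c=1 d=0 (map FF......)
[3] unlink(d) — c=1 (map .F......)
[4] create(a) — a=0 c=1 (map FF......)
[5] append(c, 1) — a=0 c=1,2 (map FFF.....)
[6] unlink(a) — c=1,2 (map .FF.....)
[7] create(b) — b=0 c=1,2 (map FFF.....)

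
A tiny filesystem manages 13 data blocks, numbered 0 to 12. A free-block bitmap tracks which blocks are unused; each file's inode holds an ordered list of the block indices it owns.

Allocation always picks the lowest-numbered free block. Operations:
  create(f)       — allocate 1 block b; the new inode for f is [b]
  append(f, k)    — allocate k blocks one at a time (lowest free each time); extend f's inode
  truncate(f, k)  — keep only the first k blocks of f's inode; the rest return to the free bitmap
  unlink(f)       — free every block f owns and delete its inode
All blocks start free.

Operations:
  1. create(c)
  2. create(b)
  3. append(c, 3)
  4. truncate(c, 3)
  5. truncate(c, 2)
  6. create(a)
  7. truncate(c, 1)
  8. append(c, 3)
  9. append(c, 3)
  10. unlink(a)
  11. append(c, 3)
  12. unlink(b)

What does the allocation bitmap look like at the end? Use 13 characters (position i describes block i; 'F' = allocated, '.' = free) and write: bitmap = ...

create(c): bitmap=F............ | c=[0]
create(b): bitmap=FF........... | b=[1] c=[0]
append(c, 3): bitmap=FFFFF........ | b=[1] c=[0, 2, 3, 4]
truncate(c, 3): bitmap=FFFF......... | b=[1] c=[0, 2, 3]
truncate(c, 2): bitmap=FFF.......... | b=[1] c=[0, 2]
create(a): bitmap=FFFF......... | a=[3] b=[1] c=[0, 2]
truncate(c, 1): bitmap=FF.F......... | a=[3] b=[1] c=[0]
append(c, 3): bitmap=FFFFFF....... | a=[3] b=[1] c=[0, 2, 4, 5]
append(c, 3): bitmap=FFFFFFFFF.... | a=[3] b=[1] c=[0, 2, 4, 5, 6, 7, 8]
unlink(a): bitmap=FFF.FFFFF.... | b=[1] c=[0, 2, 4, 5, 6, 7, 8]
append(c, 3): bitmap=FFFFFFFFFFF.. | b=[1] c=[0, 2, 4, 5, 6, 7, 8, 3, 9, 10]
unlink(b): bitmap=F.FFFFFFFFF.. | c=[0, 2, 4, 5, 6, 7, 8, 3, 9, 10]

bitmap = F.FFFFFFFFF..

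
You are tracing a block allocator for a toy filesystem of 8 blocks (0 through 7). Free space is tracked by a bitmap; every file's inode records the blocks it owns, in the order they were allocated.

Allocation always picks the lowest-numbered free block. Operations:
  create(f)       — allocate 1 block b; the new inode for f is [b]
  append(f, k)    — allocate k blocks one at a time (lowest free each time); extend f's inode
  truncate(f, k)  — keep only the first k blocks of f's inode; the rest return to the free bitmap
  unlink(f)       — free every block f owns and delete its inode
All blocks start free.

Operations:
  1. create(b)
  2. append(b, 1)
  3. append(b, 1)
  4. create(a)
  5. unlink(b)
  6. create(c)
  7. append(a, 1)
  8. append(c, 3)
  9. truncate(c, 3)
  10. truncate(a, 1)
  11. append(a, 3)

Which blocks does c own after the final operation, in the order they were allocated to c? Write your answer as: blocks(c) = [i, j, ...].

  1. create(b)  ⇒  F.......  {b→[0]}
  2. append(b, 1)  ⇒  FF......  {b→[0, 1]}
  3. append(b, 1)  ⇒  FFF.....  {b→[0, 1, 2]}
  4. create(a)  ⇒  FFFF....  {a→[3]; b→[0, 1, 2]}
  5. unlink(b)  ⇒  ...F....  {a→[3]}
  6. create(c)  ⇒  F..F....  {a→[3]; c→[0]}
  7. append(a, 1)  ⇒  FF.F....  {a→[3, 1]; c→[0]}
  8. append(c, 3)  ⇒  FFFFFF..  {a→[3, 1]; c→[0, 2, 4, 5]}
  9. truncate(c, 3)  ⇒  FFFFF...  {a→[3, 1]; c→[0, 2, 4]}
  10. truncate(a, 1)  ⇒  F.FFF...  {a→[3]; c→[0, 2, 4]}
  11. append(a, 3)  ⇒  FFFFFFF.  {a→[3, 1, 5, 6]; c→[0, 2, 4]}

blocks(c) = [0, 2, 4]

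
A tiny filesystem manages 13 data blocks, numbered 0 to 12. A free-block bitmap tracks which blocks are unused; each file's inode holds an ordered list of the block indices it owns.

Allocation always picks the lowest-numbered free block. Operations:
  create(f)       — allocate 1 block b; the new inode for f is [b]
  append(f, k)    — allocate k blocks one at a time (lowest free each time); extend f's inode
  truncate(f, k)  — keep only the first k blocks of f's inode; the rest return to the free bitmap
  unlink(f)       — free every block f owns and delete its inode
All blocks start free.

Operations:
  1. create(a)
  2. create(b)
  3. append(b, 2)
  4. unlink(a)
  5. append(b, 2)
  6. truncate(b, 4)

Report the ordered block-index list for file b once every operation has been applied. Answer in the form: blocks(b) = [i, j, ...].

blocks(b) = [1, 2, 3, 0]

after create(a) → a:[0]  free=[F............]
after create(b) → a:[0], b:[1]  free=[FF...........]
after append(b, 2) → a:[0], b:[1, 2, 3]  free=[FFFF.........]
after unlink(a) → b:[1, 2, 3]  free=[.FFF.........]
after append(b, 2) → b:[1, 2, 3, 0, 4]  free=[FFFFF........]
after truncate(b, 4) → b:[1, 2, 3, 0]  free=[FFFF.........]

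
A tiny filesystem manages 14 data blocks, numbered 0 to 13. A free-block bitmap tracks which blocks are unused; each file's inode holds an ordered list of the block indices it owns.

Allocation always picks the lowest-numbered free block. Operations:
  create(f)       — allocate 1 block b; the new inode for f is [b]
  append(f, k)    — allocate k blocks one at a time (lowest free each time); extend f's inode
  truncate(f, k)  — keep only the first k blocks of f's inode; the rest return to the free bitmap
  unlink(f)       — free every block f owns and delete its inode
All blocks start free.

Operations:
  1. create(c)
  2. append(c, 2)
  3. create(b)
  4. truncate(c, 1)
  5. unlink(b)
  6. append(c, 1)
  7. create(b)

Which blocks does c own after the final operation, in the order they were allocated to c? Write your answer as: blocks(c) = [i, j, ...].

blocks(c) = [0, 1]

[1] create(c) — c=0 (map F.............)
[2] append(c, 2) — c=0,1,2 (map FFF...........)
[3] create(b) — b=3 c=0,1,2 (map FFFF..........)
[4] truncate(c, 1) — b=3 c=0 (map F..F..........)
[5] unlink(b) — c=0 (map F.............)
[6] append(c, 1) — c=0,1 (map FF............)
[7] create(b) — b=2 c=0,1 (map FFF...........)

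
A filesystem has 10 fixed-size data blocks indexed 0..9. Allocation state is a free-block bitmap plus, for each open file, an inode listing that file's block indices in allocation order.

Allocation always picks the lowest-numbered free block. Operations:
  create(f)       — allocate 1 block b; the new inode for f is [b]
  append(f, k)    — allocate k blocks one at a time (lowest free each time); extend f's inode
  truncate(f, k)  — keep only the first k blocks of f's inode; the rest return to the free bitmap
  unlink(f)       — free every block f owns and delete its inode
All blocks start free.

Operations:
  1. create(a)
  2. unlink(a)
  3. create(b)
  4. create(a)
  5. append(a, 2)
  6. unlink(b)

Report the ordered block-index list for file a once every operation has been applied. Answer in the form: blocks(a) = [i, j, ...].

[1] create(a) — a=0 (map F.........)
[2] unlink(a) —  (map ..........)
[3] create(b) — b=0 (map F.........)
[4] create(a) — a=1 b=0 (map FF........)
[5] append(a, 2) — a=1,2,3 b=0 (map FFFF......)
[6] unlink(b) — a=1,2,3 (map .FFF......)

blocks(a) = [1, 2, 3]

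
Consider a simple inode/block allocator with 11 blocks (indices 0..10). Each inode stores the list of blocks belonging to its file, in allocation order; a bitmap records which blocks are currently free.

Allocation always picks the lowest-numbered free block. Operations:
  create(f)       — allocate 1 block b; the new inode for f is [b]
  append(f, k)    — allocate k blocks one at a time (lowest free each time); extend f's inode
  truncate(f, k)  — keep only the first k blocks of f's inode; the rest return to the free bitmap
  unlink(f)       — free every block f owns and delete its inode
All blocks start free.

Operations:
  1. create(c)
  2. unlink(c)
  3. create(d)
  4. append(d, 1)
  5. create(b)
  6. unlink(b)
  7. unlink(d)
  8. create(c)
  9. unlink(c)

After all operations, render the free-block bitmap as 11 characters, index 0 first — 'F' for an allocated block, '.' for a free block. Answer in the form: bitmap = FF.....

after create(c) → c:[0]  free=[F..........]
after unlink(c) →   free=[...........]
after create(d) → d:[0]  free=[F..........]
after append(d, 1) → d:[0, 1]  free=[FF.........]
after create(b) → b:[2], d:[0, 1]  free=[FFF........]
after unlink(b) → d:[0, 1]  free=[FF.........]
after unlink(d) →   free=[...........]
after create(c) → c:[0]  free=[F..........]
after unlink(c) →   free=[...........]

bitmap = ...........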